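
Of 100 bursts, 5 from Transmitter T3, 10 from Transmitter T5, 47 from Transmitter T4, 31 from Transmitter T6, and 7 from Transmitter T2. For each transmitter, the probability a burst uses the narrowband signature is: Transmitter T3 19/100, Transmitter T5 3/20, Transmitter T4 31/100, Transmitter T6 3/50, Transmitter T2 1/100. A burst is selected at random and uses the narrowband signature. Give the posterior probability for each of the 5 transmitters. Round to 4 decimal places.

Transmitter T3 0.0501, Transmitter T5 0.0792, Transmitter T4 0.7689, Transmitter T6 0.0982, Transmitter T2 0.0037

Unnormalized posteriors (prior × likelihood):
  Transmitter T3: 0.05 × 0.19 = 0.0095
  Transmitter T5: 0.1 × 0.15 = 0.015
  Transmitter T4: 0.47 × 0.31 = 0.1457
  Transmitter T6: 0.31 × 0.06 = 0.0186
  Transmitter T2: 0.07 × 0.01 = 0.0007
Normalizing constant = 0.1895.
P(Transmitter T3 | narrowband) = 0.0095/0.1895 ≈ 0.0501
P(Transmitter T5 | narrowband) = 0.015/0.1895 ≈ 0.0792
P(Transmitter T4 | narrowband) = 0.1457/0.1895 ≈ 0.7689
P(Transmitter T6 | narrowband) = 0.0186/0.1895 ≈ 0.0982
P(Transmitter T2 | narrowband) = 0.0007/0.1895 ≈ 0.0037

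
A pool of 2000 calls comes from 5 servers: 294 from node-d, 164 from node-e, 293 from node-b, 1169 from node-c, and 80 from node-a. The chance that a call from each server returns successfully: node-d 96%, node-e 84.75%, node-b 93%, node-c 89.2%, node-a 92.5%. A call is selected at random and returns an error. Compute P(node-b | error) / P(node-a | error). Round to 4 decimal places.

3.4183

Taking complements, P(error | each) = node-d 0.04, node-e 0.1525, node-b 0.07, node-c 0.108, node-a 0.075.
Unnormalized posteriors (prior × likelihood):
  node-d: 0.147 × 0.04 = 0.00588
  node-e: 0.082 × 0.1525 = 0.012505
  node-b: 0.1465 × 0.07 = 0.010255
  node-c: 0.5845 × 0.108 = 0.063126
  node-a: 0.04 × 0.075 = 0.003
Total = 0.094766.
The ratio is 0.010255 / 0.003 (the normalizer cancels) = 3.4183.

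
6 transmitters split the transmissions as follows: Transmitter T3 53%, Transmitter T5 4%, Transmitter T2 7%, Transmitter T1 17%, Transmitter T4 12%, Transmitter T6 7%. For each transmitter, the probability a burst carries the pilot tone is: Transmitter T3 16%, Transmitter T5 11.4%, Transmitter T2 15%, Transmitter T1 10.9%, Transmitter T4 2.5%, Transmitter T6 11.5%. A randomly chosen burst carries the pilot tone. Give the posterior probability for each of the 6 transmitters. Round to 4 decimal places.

Compute prior × likelihood for every hypothesis:
  Transmitter T3: 0.53 × 0.16 = 0.0848
  Transmitter T5: 0.04 × 0.114 = 0.00456
  Transmitter T2: 0.07 × 0.15 = 0.0105
  Transmitter T1: 0.17 × 0.109 = 0.01853
  Transmitter T4: 0.12 × 0.025 = 0.003
  Transmitter T6: 0.07 × 0.115 = 0.00805
Sum = 0.12944.
P(Transmitter T3 | pilot) = 0.0848/0.12944 ≈ 0.6551
P(Transmitter T5 | pilot) = 0.00456/0.12944 ≈ 0.0352
P(Transmitter T2 | pilot) = 0.0105/0.12944 ≈ 0.0811
P(Transmitter T1 | pilot) = 0.01853/0.12944 ≈ 0.1432
P(Transmitter T4 | pilot) = 0.003/0.12944 ≈ 0.0232
P(Transmitter T6 | pilot) = 0.00805/0.12944 ≈ 0.0622

Transmitter T3 0.6551, Transmitter T5 0.0352, Transmitter T2 0.0811, Transmitter T1 0.1432, Transmitter T4 0.0232, Transmitter T6 0.0622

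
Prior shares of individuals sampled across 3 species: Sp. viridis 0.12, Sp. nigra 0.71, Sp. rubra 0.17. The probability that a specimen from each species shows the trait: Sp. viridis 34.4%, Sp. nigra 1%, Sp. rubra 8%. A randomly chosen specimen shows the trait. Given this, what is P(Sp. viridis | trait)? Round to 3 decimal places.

0.666

Prior × likelihood for each hypothesis:
  Sp. viridis: 0.12 × 0.344 = 0.04128
  Sp. nigra: 0.71 × 0.01 = 0.0071
  Sp. rubra: 0.17 × 0.08 = 0.0136
Sum = 0.06198.
P(Sp. viridis | evidence) = 0.04128 / 0.06198 ≈ 0.666.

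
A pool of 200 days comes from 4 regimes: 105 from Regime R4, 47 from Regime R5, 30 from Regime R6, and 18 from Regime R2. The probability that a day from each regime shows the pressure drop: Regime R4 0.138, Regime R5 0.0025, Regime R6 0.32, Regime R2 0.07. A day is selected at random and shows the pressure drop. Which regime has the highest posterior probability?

Unnormalized posteriors (prior × likelihood):
  Regime R4: 0.525 × 0.138 = 0.07245
  Regime R5: 0.235 × 0.0025 = 0.0005875
  Regime R6: 0.15 × 0.32 = 0.048
  Regime R2: 0.09 × 0.07 = 0.0063
Sum = 0.1273375.
Largest term belongs to Regime R4, so Regime R4 is most probable.

Regime R4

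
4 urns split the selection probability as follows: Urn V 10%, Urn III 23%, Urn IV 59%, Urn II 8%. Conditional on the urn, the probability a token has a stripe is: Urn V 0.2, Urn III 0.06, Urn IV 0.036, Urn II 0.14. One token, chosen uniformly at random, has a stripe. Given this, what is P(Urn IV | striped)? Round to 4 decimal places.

0.3207

Prior × likelihood for each hypothesis:
  Urn V: 0.1 × 0.2 = 0.02
  Urn III: 0.23 × 0.06 = 0.0138
  Urn IV: 0.59 × 0.036 = 0.02124
  Urn II: 0.08 × 0.14 = 0.0112
Total = 0.06624.
P(Urn IV | evidence) = 0.02124 / 0.06624 ≈ 0.3207.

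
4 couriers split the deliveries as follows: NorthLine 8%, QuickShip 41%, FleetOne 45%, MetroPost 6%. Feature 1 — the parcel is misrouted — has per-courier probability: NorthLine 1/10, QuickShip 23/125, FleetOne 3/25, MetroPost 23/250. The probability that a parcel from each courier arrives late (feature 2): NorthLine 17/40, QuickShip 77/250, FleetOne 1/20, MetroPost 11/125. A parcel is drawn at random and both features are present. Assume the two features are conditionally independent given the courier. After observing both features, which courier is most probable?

QuickShip

Prior × likelihood for each hypothesis:
  NorthLine: 0.08 × 0.1 × 0.425 = 0.0034
  QuickShip: 0.41 × 0.184 × 0.308 = 0.02323552
  FleetOne: 0.45 × 0.12 × 0.05 = 0.0027
  MetroPost: 0.06 × 0.092 × 0.088 = 0.00048576
Normalizing constant = 0.02982128.
Largest term belongs to QuickShip, so QuickShip is most probable.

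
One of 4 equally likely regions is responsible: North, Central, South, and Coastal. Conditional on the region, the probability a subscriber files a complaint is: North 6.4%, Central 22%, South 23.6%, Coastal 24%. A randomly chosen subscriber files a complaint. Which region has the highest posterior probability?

Coastal

Since the prior is uniform, the posterior is proportional to the likelihood:
  North: 0.064
  Central: 0.22
  South: 0.236
  Coastal: 0.24
Normalizing constant = 0.76.
Largest term belongs to Coastal, so Coastal is most probable.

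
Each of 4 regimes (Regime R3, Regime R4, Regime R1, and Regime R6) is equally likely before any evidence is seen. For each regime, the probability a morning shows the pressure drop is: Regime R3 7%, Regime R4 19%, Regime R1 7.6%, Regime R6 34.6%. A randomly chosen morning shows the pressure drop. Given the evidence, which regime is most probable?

With a uniform prior (1/4 each), posterior ∝ likelihood:
  Regime R3: 0.07
  Regime R4: 0.19
  Regime R1: 0.076
  Regime R6: 0.346
Sum = 0.682.
Largest term belongs to Regime R6, so Regime R6 is most probable.

Regime R6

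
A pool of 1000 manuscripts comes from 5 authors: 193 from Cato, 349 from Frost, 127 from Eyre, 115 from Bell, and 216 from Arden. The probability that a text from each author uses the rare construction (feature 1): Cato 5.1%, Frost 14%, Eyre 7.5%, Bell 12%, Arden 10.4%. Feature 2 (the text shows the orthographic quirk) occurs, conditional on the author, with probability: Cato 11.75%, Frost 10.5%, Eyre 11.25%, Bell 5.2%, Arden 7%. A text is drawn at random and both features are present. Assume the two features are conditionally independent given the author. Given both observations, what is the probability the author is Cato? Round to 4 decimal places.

0.1199

Unnormalized posteriors (prior × likelihood):
  Cato: 0.193 × 0.051 × 0.1175 = 0.0011565525
  Frost: 0.349 × 0.14 × 0.105 = 0.0051303
  Eyre: 0.127 × 0.075 × 0.1125 = 0.0010715625
  Bell: 0.115 × 0.12 × 0.052 = 0.0007176
  Arden: 0.216 × 0.104 × 0.07 = 0.00157248
Normalizing constant = 0.009648495.
P(Cato | evidence) = 0.0011565525 / 0.009648495 ≈ 0.1199.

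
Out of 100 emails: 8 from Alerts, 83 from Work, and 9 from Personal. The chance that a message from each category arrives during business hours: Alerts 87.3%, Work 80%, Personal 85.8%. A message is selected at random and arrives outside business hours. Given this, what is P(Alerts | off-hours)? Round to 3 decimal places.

0.054

Taking complements, P(off-hours | each) = Alerts 0.127, Work 0.2, Personal 0.142.
Unnormalized posteriors (prior × likelihood):
  Alerts: 0.08 × 0.127 = 0.01016
  Work: 0.83 × 0.2 = 0.166
  Personal: 0.09 × 0.142 = 0.01278
Total = 0.18894.
P(Alerts | evidence) = 0.01016 / 0.18894 ≈ 0.054.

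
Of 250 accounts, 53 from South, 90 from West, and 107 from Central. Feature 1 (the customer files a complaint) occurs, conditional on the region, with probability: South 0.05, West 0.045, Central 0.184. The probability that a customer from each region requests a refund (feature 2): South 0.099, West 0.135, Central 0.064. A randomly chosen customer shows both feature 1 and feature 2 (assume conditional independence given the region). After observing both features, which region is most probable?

Central

Unnormalized posteriors (prior × likelihood):
  South: 0.212 × 0.05 × 0.099 = 0.0010494
  West: 0.36 × 0.045 × 0.135 = 0.002187
  Central: 0.428 × 0.184 × 0.064 = 0.005040128
Sum = 0.008276528.
Largest term belongs to Central, so Central is most probable.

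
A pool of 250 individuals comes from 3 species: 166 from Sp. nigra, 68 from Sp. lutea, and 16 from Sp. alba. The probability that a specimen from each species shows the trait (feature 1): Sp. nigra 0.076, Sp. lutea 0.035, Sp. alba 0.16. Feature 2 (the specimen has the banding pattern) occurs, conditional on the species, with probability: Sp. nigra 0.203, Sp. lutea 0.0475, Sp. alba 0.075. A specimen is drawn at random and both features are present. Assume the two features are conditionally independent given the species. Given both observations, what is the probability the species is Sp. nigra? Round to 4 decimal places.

0.8936

Unnormalized posteriors (prior × likelihood):
  Sp. nigra: 0.664 × 0.076 × 0.203 = 0.010244192
  Sp. lutea: 0.272 × 0.035 × 0.0475 = 0.0004522
  Sp. alba: 0.064 × 0.16 × 0.075 = 0.000768
Normalizing constant = 0.011464392.
P(Sp. nigra | evidence) = 0.010244192 / 0.011464392 ≈ 0.8936.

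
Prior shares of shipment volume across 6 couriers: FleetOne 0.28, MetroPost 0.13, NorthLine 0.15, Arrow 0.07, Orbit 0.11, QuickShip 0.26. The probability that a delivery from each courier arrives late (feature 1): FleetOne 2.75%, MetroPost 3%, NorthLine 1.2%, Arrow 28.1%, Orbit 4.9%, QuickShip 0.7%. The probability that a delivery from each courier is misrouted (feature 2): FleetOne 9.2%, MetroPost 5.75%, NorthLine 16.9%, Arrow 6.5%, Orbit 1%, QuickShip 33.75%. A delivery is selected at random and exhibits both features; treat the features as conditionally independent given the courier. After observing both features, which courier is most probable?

Arrow

By Bayes' rule, posterior ∝ prior × likelihood:
  FleetOne: 0.28 × 0.0275 × 0.092 = 0.0007084
  MetroPost: 0.13 × 0.03 × 0.0575 = 0.00022425
  NorthLine: 0.15 × 0.012 × 0.169 = 0.0003042
  Arrow: 0.07 × 0.281 × 0.065 = 0.00127855
  Orbit: 0.11 × 0.049 × 0.01 = 0.0000539
  QuickShip: 0.26 × 0.007 × 0.3375 = 0.00061425
Sum = 0.00318355.
Largest term belongs to Arrow, so Arrow is most probable.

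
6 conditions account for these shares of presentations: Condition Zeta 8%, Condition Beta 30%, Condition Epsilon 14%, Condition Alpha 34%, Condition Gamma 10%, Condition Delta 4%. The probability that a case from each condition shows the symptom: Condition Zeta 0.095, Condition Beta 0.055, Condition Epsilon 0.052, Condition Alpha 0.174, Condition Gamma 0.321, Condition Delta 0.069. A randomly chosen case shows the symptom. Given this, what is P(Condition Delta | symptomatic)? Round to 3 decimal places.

0.022

Compute prior × likelihood for every hypothesis:
  Condition Zeta: 0.08 × 0.095 = 0.0076
  Condition Beta: 0.3 × 0.055 = 0.0165
  Condition Epsilon: 0.14 × 0.052 = 0.00728
  Condition Alpha: 0.34 × 0.174 = 0.05916
  Condition Gamma: 0.1 × 0.321 = 0.0321
  Condition Delta: 0.04 × 0.069 = 0.00276
Normalizing constant = 0.1254.
P(Condition Delta | evidence) = 0.00276 / 0.1254 ≈ 0.022.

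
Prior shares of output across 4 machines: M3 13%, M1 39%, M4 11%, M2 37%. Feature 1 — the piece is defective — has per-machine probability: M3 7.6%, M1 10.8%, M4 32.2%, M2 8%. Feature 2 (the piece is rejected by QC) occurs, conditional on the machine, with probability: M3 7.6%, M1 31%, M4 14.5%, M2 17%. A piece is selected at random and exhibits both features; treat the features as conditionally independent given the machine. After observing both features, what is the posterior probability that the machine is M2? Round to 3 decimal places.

By Bayes' rule, posterior ∝ prior × likelihood:
  M3: 0.13 × 0.076 × 0.076 = 0.00075088
  M1: 0.39 × 0.108 × 0.31 = 0.0130572
  M4: 0.11 × 0.322 × 0.145 = 0.0051359
  M2: 0.37 × 0.08 × 0.17 = 0.005032
Normalizing constant = 0.02397598.
P(M2 | evidence) = 0.005032 / 0.02397598 ≈ 0.210.

0.210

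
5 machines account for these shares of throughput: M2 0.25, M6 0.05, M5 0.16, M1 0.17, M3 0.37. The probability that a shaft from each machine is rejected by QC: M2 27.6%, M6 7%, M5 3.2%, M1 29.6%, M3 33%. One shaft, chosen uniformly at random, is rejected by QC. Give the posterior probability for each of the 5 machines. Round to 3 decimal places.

Compute prior × likelihood for every hypothesis:
  M2: 0.25 × 0.276 = 0.069
  M6: 0.05 × 0.07 = 0.0035
  M5: 0.16 × 0.032 = 0.00512
  M1: 0.17 × 0.296 = 0.05032
  M3: 0.37 × 0.33 = 0.1221
Sum = 0.25004.
P(M2 | rejected) = 0.069/0.25004 ≈ 0.276
P(M6 | rejected) = 0.0035/0.25004 ≈ 0.014
P(M5 | rejected) = 0.00512/0.25004 ≈ 0.020
P(M1 | rejected) = 0.05032/0.25004 ≈ 0.201
P(M3 | rejected) = 0.1221/0.25004 ≈ 0.488

M2 0.276, M6 0.014, M5 0.020, M1 0.201, M3 0.488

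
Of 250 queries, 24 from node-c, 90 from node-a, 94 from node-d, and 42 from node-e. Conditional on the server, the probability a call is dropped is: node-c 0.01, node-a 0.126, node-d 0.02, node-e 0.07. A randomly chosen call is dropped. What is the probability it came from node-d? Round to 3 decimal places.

0.115

By Bayes' rule, posterior ∝ prior × likelihood:
  node-c: 0.096 × 0.01 = 0.00096
  node-a: 0.36 × 0.126 = 0.04536
  node-d: 0.376 × 0.02 = 0.00752
  node-e: 0.168 × 0.07 = 0.01176
Normalizing constant = 0.0656.
P(node-d | evidence) = 0.00752 / 0.0656 ≈ 0.115.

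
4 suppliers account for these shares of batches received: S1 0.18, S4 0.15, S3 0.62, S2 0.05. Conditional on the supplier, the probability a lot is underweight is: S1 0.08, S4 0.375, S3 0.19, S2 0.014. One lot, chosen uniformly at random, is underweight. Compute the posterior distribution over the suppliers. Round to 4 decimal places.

By Bayes' rule, posterior ∝ prior × likelihood:
  S1: 0.18 × 0.08 = 0.0144
  S4: 0.15 × 0.375 = 0.05625
  S3: 0.62 × 0.19 = 0.1178
  S2: 0.05 × 0.014 = 0.0007
Total = 0.18915.
P(S1 | underweight) = 0.0144/0.18915 ≈ 0.0761
P(S4 | underweight) = 0.05625/0.18915 ≈ 0.2974
P(S3 | underweight) = 0.1178/0.18915 ≈ 0.6228
P(S2 | underweight) = 0.0007/0.18915 ≈ 0.0037

S1 0.0761, S4 0.2974, S3 0.6228, S2 0.0037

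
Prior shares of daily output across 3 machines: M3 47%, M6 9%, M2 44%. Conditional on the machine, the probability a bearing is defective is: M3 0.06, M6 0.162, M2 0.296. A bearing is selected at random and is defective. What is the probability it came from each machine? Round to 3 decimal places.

M3 0.163, M6 0.084, M2 0.753

By Bayes' rule, posterior ∝ prior × likelihood:
  M3: 0.47 × 0.06 = 0.0282
  M6: 0.09 × 0.162 = 0.01458
  M2: 0.44 × 0.296 = 0.13024
Sum = 0.17302.
P(M3 | defective) = 0.0282/0.17302 ≈ 0.163
P(M6 | defective) = 0.01458/0.17302 ≈ 0.084
P(M2 | defective) = 0.13024/0.17302 ≈ 0.753
(Check: 0.163+0.084+0.753 = 1.000.)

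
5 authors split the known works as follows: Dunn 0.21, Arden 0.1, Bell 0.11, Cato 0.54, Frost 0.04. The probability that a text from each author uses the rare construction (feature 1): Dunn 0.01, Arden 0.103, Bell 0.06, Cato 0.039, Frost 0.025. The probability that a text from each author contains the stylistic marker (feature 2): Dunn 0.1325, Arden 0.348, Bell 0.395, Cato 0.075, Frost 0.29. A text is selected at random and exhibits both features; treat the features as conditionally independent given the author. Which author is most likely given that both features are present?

Compute prior × likelihood for every hypothesis:
  Dunn: 0.21 × 0.01 × 0.1325 = 0.00027825
  Arden: 0.1 × 0.103 × 0.348 = 0.0035844
  Bell: 0.11 × 0.06 × 0.395 = 0.002607
  Cato: 0.54 × 0.039 × 0.075 = 0.0015795
  Frost: 0.04 × 0.025 × 0.29 = 0.00029
Sum = 0.00833915.
Largest term belongs to Arden, so Arden is most probable.

Arden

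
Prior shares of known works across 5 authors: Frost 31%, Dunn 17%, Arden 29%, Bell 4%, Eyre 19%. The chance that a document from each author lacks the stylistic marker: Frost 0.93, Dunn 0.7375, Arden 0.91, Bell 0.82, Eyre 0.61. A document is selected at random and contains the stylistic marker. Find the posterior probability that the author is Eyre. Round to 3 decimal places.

Taking complements, P(marker | each) = Frost 0.07, Dunn 0.2625, Arden 0.09, Bell 0.18, Eyre 0.39.
Unnormalized posteriors (prior × likelihood):
  Frost: 0.31 × 0.07 = 0.0217
  Dunn: 0.17 × 0.2625 = 0.044625
  Arden: 0.29 × 0.09 = 0.0261
  Bell: 0.04 × 0.18 = 0.0072
  Eyre: 0.19 × 0.39 = 0.0741
Normalizing constant = 0.173725.
P(Eyre | evidence) = 0.0741 / 0.173725 ≈ 0.427.

0.427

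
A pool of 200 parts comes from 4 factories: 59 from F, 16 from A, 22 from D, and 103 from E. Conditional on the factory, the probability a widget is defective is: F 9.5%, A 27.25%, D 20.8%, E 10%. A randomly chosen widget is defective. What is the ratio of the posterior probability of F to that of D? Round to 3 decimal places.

Prior × likelihood for each hypothesis:
  F: 0.295 × 0.095 = 0.028025
  A: 0.08 × 0.2725 = 0.0218
  D: 0.11 × 0.208 = 0.02288
  E: 0.515 × 0.1 = 0.0515
Sum = 0.124205.
The ratio is 0.028025 / 0.02288 (the normalizer cancels) = 1.225.

1.225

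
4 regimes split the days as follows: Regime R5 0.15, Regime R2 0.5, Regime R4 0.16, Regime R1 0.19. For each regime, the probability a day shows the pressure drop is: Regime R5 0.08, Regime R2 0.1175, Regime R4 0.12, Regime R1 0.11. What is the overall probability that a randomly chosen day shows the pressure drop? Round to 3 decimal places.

Unnormalized posteriors (prior × likelihood):
  Regime R5: 0.15 × 0.08 = 0.012
  Regime R2: 0.5 × 0.1175 = 0.05875
  Regime R4: 0.16 × 0.12 = 0.0192
  Regime R1: 0.19 × 0.11 = 0.0209
P(drop) = 0.012 + 0.05875 + 0.0192 + 0.0209 = 0.11085 → 0.111.

0.111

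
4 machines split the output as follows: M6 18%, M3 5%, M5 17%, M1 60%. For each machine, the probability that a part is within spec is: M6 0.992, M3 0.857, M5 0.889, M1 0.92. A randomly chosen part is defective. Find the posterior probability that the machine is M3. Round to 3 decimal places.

0.095

Taking complements, P(defective | each) = M6 0.008, M3 0.143, M5 0.111, M1 0.08.
Unnormalized posteriors (prior × likelihood):
  M6: 0.18 × 0.008 = 0.00144
  M3: 0.05 × 0.143 = 0.00715
  M5: 0.17 × 0.111 = 0.01887
  M1: 0.6 × 0.08 = 0.048
Sum = 0.07546.
P(M3 | evidence) = 0.00715 / 0.07546 ≈ 0.095.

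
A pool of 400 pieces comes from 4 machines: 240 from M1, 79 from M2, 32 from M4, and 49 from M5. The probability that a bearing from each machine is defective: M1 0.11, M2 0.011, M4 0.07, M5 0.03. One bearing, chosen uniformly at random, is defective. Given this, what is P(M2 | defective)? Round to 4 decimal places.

Compute prior × likelihood for every hypothesis:
  M1: 0.6 × 0.11 = 0.066
  M2: 0.1975 × 0.011 = 0.0021725
  M4: 0.08 × 0.07 = 0.0056
  M5: 0.1225 × 0.03 = 0.003675
Sum = 0.0774475.
P(M2 | evidence) = 0.0021725 / 0.0774475 ≈ 0.0281.

0.0281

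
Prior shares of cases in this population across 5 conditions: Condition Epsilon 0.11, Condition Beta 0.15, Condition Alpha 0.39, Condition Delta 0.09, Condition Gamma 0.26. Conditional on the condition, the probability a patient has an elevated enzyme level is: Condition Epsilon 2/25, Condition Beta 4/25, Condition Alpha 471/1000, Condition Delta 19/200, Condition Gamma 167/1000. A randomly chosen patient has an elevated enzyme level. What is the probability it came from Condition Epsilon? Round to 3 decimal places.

0.033

Compute prior × likelihood for every hypothesis:
  Condition Epsilon: 0.11 × 0.08 = 0.0088
  Condition Beta: 0.15 × 0.16 = 0.024
  Condition Alpha: 0.39 × 0.471 = 0.18369
  Condition Delta: 0.09 × 0.095 = 0.00855
  Condition Gamma: 0.26 × 0.167 = 0.04342
Normalizing constant = 0.26846.
P(Condition Epsilon | evidence) = 0.0088 / 0.26846 ≈ 0.033.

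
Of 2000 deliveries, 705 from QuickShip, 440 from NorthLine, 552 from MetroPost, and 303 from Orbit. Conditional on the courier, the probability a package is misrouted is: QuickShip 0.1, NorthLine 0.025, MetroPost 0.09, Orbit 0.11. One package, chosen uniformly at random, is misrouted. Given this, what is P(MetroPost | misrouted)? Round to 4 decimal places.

Prior × likelihood for each hypothesis:
  QuickShip: 0.3525 × 0.1 = 0.03525
  NorthLine: 0.22 × 0.025 = 0.0055
  MetroPost: 0.276 × 0.09 = 0.02484
  Orbit: 0.1515 × 0.11 = 0.016665
Normalizing constant = 0.082255.
P(MetroPost | evidence) = 0.02484 / 0.082255 ≈ 0.3020.

0.3020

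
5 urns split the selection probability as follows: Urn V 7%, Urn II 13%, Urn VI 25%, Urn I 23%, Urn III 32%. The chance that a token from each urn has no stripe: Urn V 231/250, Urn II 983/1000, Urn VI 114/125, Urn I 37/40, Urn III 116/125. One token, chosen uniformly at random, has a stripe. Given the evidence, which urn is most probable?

Taking complements, P(striped | each) = Urn V 0.076, Urn II 0.017, Urn VI 0.088, Urn I 0.075, Urn III 0.072.
Prior × likelihood for each hypothesis:
  Urn V: 0.07 × 0.076 = 0.00532
  Urn II: 0.13 × 0.017 = 0.00221
  Urn VI: 0.25 × 0.088 = 0.022
  Urn I: 0.23 × 0.075 = 0.01725
  Urn III: 0.32 × 0.072 = 0.02304
Normalizing constant = 0.06982.
Largest term belongs to Urn III, so Urn III is most probable.

Urn III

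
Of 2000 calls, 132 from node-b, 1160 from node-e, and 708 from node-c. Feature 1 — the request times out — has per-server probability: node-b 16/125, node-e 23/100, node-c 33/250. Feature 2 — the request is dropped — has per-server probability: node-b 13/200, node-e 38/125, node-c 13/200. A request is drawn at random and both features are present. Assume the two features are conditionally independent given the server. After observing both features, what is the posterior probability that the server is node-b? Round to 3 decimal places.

0.012

Unnormalized posteriors (prior × likelihood):
  node-b: 0.066 × 0.128 × 0.065 = 0.00054912
  node-e: 0.58 × 0.23 × 0.304 = 0.0405536
  node-c: 0.354 × 0.132 × 0.065 = 0.00303732
Sum = 0.04414004.
P(node-b | evidence) = 0.00054912 / 0.04414004 ≈ 0.012.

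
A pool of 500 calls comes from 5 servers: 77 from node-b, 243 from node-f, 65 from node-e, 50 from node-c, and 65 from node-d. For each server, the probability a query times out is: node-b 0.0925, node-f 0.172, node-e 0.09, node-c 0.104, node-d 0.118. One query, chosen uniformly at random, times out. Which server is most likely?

Unnormalized posteriors (prior × likelihood):
  node-b: 0.154 × 0.0925 = 0.014245
  node-f: 0.486 × 0.172 = 0.083592
  node-e: 0.13 × 0.09 = 0.0117
  node-c: 0.1 × 0.104 = 0.0104
  node-d: 0.13 × 0.118 = 0.01534
Normalizing constant = 0.135277.
Largest term belongs to node-f, so node-f is most probable.

node-f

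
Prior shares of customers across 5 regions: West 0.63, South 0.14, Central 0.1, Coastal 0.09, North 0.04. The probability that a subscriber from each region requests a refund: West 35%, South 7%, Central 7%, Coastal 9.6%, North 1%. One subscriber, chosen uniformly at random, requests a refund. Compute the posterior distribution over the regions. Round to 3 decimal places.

West 0.895, South 0.040, Central 0.028, Coastal 0.035, North 0.002

By Bayes' rule, posterior ∝ prior × likelihood:
  West: 0.63 × 0.35 = 0.2205
  South: 0.14 × 0.07 = 0.0098
  Central: 0.1 × 0.07 = 0.007
  Coastal: 0.09 × 0.096 = 0.00864
  North: 0.04 × 0.01 = 0.0004
Normalizing constant = 0.24634.
P(West | refund) = 0.2205/0.24634 ≈ 0.895
P(South | refund) = 0.0098/0.24634 ≈ 0.040
P(Central | refund) = 0.007/0.24634 ≈ 0.028
P(Coastal | refund) = 0.00864/0.24634 ≈ 0.035
P(North | refund) = 0.0004/0.24634 ≈ 0.002
(Check: 0.895+0.040+0.028+0.035+0.002 = 1.000.)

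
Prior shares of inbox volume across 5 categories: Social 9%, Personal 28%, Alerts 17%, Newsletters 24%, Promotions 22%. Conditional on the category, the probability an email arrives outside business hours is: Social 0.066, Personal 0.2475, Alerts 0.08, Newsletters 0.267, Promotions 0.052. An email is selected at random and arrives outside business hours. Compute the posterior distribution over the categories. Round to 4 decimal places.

By Bayes' rule, posterior ∝ prior × likelihood:
  Social: 0.09 × 0.066 = 0.00594
  Personal: 0.28 × 0.2475 = 0.0693
  Alerts: 0.17 × 0.08 = 0.0136
  Newsletters: 0.24 × 0.267 = 0.06408
  Promotions: 0.22 × 0.052 = 0.01144
Normalizing constant = 0.16436.
P(Social | off-hours) = 0.00594/0.16436 ≈ 0.0361
P(Personal | off-hours) = 0.0693/0.16436 ≈ 0.4216
P(Alerts | off-hours) = 0.0136/0.16436 ≈ 0.0827
P(Newsletters | off-hours) = 0.06408/0.16436 ≈ 0.3899
P(Promotions | off-hours) = 0.01144/0.16436 ≈ 0.0696

Social 0.0361, Personal 0.4216, Alerts 0.0827, Newsletters 0.3899, Promotions 0.0696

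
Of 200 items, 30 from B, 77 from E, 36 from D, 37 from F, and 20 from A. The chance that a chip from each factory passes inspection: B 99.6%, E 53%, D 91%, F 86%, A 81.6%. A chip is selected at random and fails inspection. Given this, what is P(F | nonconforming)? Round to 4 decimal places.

Taking complements, P(nonconforming | each) = B 0.004, E 0.47, D 0.09, F 0.14, A 0.184.
Unnormalized posteriors (prior × likelihood):
  B: 0.15 × 0.004 = 0.0006
  E: 0.385 × 0.47 = 0.18095
  D: 0.18 × 0.09 = 0.0162
  F: 0.185 × 0.14 = 0.0259
  A: 0.1 × 0.184 = 0.0184
Sum = 0.24205.
P(F | evidence) = 0.0259 / 0.24205 ≈ 0.1070.

0.1070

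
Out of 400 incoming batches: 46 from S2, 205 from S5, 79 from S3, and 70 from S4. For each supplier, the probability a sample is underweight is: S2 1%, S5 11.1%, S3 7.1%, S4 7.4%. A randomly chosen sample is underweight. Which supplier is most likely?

S5

By Bayes' rule, posterior ∝ prior × likelihood:
  S2: 0.115 × 0.01 = 0.00115
  S5: 0.5125 × 0.111 = 0.0568875
  S3: 0.1975 × 0.071 = 0.0140225
  S4: 0.175 × 0.074 = 0.01295
Total = 0.08501.
Largest term belongs to S5, so S5 is most probable.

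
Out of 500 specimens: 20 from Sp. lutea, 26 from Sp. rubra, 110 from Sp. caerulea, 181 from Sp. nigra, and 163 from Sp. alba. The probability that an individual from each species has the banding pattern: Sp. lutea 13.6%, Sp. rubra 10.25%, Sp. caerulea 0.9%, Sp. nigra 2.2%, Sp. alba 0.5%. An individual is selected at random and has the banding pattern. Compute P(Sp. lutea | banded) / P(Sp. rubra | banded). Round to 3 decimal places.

By Bayes' rule, posterior ∝ prior × likelihood:
  Sp. lutea: 0.04 × 0.136 = 0.00544
  Sp. rubra: 0.052 × 0.1025 = 0.00533
  Sp. caerulea: 0.22 × 0.009 = 0.00198
  Sp. nigra: 0.362 × 0.022 = 0.007964
  Sp. alba: 0.326 × 0.005 = 0.00163
Normalizing constant = 0.022344.
The ratio is 0.00544 / 0.00533 (the normalizer cancels) = 1.021.

1.021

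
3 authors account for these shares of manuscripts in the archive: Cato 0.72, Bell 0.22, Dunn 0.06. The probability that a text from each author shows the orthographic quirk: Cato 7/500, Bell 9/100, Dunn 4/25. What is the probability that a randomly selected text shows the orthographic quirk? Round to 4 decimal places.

0.0395

By Bayes' rule, posterior ∝ prior × likelihood:
  Cato: 0.72 × 0.014 = 0.01008
  Bell: 0.22 × 0.09 = 0.0198
  Dunn: 0.06 × 0.16 = 0.0096
P(quirk) = 0.01008 + 0.0198 + 0.0096 = 0.03948 → 0.0395.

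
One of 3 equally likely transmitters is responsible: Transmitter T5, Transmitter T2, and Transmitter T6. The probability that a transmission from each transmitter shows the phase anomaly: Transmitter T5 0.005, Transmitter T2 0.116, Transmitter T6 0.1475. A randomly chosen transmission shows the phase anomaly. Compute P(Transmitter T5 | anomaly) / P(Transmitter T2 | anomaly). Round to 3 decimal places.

0.043

With a uniform prior (1/3 each), posterior ∝ likelihood:
  Transmitter T5: 0.005
  Transmitter T2: 0.116
  Transmitter T6: 0.1475
Total = 0.2685.
The ratio is 0.005 / 0.116 (the normalizer cancels) = 0.043.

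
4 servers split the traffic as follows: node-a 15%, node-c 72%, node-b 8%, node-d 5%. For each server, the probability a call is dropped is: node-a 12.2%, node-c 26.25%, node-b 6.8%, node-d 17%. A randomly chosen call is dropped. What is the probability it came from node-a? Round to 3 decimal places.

0.083

By Bayes' rule, posterior ∝ prior × likelihood:
  node-a: 0.15 × 0.122 = 0.0183
  node-c: 0.72 × 0.2625 = 0.189
  node-b: 0.08 × 0.068 = 0.00544
  node-d: 0.05 × 0.17 = 0.0085
Sum = 0.22124.
P(node-a | evidence) = 0.0183 / 0.22124 ≈ 0.083.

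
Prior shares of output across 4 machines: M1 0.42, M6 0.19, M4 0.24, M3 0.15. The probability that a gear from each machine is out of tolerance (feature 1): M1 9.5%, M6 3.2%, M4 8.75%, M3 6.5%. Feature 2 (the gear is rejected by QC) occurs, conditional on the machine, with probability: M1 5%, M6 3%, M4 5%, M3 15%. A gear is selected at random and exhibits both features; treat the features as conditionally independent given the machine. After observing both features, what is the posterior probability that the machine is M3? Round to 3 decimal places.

Prior × likelihood for each hypothesis:
  M1: 0.42 × 0.095 × 0.05 = 0.001995
  M6: 0.19 × 0.032 × 0.03 = 0.0001824
  M4: 0.24 × 0.0875 × 0.05 = 0.00105
  M3: 0.15 × 0.065 × 0.15 = 0.0014625
Total = 0.0046899.
P(M3 | evidence) = 0.0014625 / 0.0046899 ≈ 0.312.

0.312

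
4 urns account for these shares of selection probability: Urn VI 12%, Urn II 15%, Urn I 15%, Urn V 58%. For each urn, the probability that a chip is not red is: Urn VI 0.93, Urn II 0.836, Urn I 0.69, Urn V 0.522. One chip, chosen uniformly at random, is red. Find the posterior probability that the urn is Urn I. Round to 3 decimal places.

0.130

Taking complements, P(red | each) = Urn VI 0.07, Urn II 0.164, Urn I 0.31, Urn V 0.478.
Compute prior × likelihood for every hypothesis:
  Urn VI: 0.12 × 0.07 = 0.0084
  Urn II: 0.15 × 0.164 = 0.0246
  Urn I: 0.15 × 0.31 = 0.0465
  Urn V: 0.58 × 0.478 = 0.27724
Total = 0.35674.
P(Urn I | evidence) = 0.0465 / 0.35674 ≈ 0.130.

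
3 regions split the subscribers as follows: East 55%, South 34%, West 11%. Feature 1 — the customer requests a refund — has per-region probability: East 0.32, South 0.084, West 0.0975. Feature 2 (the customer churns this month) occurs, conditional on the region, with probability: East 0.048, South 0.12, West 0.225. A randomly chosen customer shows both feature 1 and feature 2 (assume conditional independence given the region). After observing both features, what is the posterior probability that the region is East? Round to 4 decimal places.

Unnormalized posteriors (prior × likelihood):
  East: 0.55 × 0.32 × 0.048 = 0.008448
  South: 0.34 × 0.084 × 0.12 = 0.0034272
  West: 0.11 × 0.0975 × 0.225 = 0.002413125
Normalizing constant = 0.014288325.
P(East | evidence) = 0.008448 / 0.014288325 ≈ 0.5913.

0.5913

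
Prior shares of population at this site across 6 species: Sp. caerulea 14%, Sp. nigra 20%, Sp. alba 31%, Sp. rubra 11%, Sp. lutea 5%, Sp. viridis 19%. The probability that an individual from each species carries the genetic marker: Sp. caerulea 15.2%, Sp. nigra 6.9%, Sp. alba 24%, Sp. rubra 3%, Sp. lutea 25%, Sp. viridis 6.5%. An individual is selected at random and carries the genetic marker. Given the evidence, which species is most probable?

Sp. alba

Compute prior × likelihood for every hypothesis:
  Sp. caerulea: 0.14 × 0.152 = 0.02128
  Sp. nigra: 0.2 × 0.069 = 0.0138
  Sp. alba: 0.31 × 0.24 = 0.0744
  Sp. rubra: 0.11 × 0.03 = 0.0033
  Sp. lutea: 0.05 × 0.25 = 0.0125
  Sp. viridis: 0.19 × 0.065 = 0.01235
Normalizing constant = 0.13763.
Largest term belongs to Sp. alba, so Sp. alba is most probable.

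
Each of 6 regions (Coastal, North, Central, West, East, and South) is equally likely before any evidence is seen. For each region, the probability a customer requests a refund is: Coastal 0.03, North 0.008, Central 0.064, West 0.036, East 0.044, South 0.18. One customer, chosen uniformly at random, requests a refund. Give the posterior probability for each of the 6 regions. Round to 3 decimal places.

Coastal 0.083, North 0.022, Central 0.177, West 0.099, East 0.122, South 0.497

Since the prior is uniform, the posterior is proportional to the likelihood:
  Coastal: 0.03
  North: 0.008
  Central: 0.064
  West: 0.036
  East: 0.044
  South: 0.18
Normalizing constant = 0.362.
P(Coastal | refund) = 0.03/0.362 ≈ 0.083
P(North | refund) = 0.008/0.362 ≈ 0.022
P(Central | refund) = 0.064/0.362 ≈ 0.177
P(West | refund) = 0.036/0.362 ≈ 0.099
P(East | refund) = 0.044/0.362 ≈ 0.122
P(South | refund) = 0.18/0.362 ≈ 0.497
(Check: 0.083+0.022+0.177+0.099+0.122+0.497 = 1.000.)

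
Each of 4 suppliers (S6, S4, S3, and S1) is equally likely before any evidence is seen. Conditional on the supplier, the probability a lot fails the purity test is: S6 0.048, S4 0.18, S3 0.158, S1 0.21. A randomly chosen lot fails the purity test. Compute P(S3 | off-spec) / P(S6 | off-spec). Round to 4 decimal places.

Since the prior is uniform, the posterior is proportional to the likelihood:
  S6: 0.048
  S4: 0.18
  S3: 0.158
  S1: 0.21
Normalizing constant = 0.596.
The ratio is 0.158 / 0.048 (the normalizer cancels) = 3.2917.

3.2917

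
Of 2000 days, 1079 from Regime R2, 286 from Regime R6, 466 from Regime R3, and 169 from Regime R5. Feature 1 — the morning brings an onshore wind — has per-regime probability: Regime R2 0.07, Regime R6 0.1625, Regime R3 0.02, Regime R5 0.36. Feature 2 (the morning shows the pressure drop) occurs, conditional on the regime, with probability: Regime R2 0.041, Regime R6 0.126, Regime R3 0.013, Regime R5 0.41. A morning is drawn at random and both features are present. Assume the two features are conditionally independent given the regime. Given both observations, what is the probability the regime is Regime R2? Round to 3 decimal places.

Prior × likelihood for each hypothesis:
  Regime R2: 0.5395 × 0.07 × 0.041 = 0.001548365
  Regime R6: 0.143 × 0.1625 × 0.126 = 0.002927925
  Regime R3: 0.233 × 0.02 × 0.013 = 0.00006058
  Regime R5: 0.0845 × 0.36 × 0.41 = 0.0124722
Total = 0.01700907.
P(Regime R2 | evidence) = 0.001548365 / 0.01700907 ≈ 0.091.

0.091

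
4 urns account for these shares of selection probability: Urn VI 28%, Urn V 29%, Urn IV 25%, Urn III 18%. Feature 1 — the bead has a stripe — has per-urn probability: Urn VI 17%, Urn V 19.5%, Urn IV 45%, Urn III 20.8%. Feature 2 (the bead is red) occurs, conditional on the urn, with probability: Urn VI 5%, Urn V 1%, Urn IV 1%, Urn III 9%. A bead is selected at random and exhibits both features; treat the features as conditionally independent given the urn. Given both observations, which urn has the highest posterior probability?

Compute prior × likelihood for every hypothesis:
  Urn VI: 0.28 × 0.17 × 0.05 = 0.00238
  Urn V: 0.29 × 0.195 × 0.01 = 0.0005655
  Urn IV: 0.25 × 0.45 × 0.01 = 0.001125
  Urn III: 0.18 × 0.208 × 0.09 = 0.0033696
Normalizing constant = 0.0074401.
Largest term belongs to Urn III, so Urn III is most probable.

Urn III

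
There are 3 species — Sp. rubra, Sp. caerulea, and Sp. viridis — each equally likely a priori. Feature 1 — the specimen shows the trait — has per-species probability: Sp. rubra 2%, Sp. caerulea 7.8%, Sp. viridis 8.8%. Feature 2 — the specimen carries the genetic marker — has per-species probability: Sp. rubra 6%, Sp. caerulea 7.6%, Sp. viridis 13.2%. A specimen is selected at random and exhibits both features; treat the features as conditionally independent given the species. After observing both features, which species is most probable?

Sp. viridis

Since the prior is uniform, the posterior is proportional to the likelihood:
  Sp. rubra: 0.02 × 0.06 = 0.0012
  Sp. caerulea: 0.078 × 0.076 = 0.005928
  Sp. viridis: 0.088 × 0.132 = 0.011616
Sum = 0.018744.
Largest term belongs to Sp. viridis, so Sp. viridis is most probable.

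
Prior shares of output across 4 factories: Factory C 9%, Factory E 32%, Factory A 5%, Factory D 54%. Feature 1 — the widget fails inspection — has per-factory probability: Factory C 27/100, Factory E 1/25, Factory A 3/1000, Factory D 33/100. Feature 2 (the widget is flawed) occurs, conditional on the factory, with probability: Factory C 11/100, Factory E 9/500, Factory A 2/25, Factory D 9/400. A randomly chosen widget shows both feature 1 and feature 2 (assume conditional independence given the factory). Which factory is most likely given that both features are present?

Factory D

Prior × likelihood for each hypothesis:
  Factory C: 0.09 × 0.27 × 0.11 = 0.002673
  Factory E: 0.32 × 0.04 × 0.018 = 0.0002304
  Factory A: 0.05 × 0.003 × 0.08 = 0.000012
  Factory D: 0.54 × 0.33 × 0.0225 = 0.0040095
Sum = 0.0069249.
Largest term belongs to Factory D, so Factory D is most probable.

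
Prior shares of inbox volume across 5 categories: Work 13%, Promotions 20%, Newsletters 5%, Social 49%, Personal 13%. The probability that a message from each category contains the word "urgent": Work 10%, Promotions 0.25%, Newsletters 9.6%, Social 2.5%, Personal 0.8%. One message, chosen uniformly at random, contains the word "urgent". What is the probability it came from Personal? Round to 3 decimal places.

0.033

By Bayes' rule, posterior ∝ prior × likelihood:
  Work: 0.13 × 0.1 = 0.013
  Promotions: 0.2 × 0.0025 = 0.0005
  Newsletters: 0.05 × 0.096 = 0.0048
  Social: 0.49 × 0.025 = 0.01225
  Personal: 0.13 × 0.008 = 0.00104
Total = 0.03159.
P(Personal | evidence) = 0.00104 / 0.03159 ≈ 0.033.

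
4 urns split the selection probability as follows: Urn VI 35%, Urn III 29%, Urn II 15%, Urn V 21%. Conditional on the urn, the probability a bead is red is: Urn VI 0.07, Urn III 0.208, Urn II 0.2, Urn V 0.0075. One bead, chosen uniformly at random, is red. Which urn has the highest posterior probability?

Compute prior × likelihood for every hypothesis:
  Urn VI: 0.35 × 0.07 = 0.0245
  Urn III: 0.29 × 0.208 = 0.06032
  Urn II: 0.15 × 0.2 = 0.03
  Urn V: 0.21 × 0.0075 = 0.001575
Total = 0.116395.
Largest term belongs to Urn III, so Urn III is most probable.

Urn III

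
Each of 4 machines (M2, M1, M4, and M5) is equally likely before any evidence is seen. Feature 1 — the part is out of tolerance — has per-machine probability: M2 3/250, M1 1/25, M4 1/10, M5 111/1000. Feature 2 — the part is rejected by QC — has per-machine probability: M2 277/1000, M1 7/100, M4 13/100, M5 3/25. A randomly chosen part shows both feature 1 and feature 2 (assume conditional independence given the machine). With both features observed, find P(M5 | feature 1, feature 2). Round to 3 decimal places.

0.411

With a uniform prior (1/4 each), posterior ∝ likelihood:
  M2: 0.012 × 0.277 = 0.003324
  M1: 0.04 × 0.07 = 0.0028
  M4: 0.1 × 0.13 = 0.013
  M5: 0.111 × 0.12 = 0.01332
Sum = 0.032444.
P(M5 | evidence) = 0.01332 / 0.032444 ≈ 0.411.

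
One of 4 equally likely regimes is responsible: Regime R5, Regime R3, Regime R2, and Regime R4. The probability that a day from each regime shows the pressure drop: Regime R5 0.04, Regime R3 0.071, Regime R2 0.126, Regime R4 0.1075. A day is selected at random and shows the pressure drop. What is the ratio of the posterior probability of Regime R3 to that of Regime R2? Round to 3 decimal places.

With a uniform prior (1/4 each), posterior ∝ likelihood:
  Regime R5: 0.04
  Regime R3: 0.071
  Regime R2: 0.126
  Regime R4: 0.1075
Total = 0.3445.
The ratio is 0.071 / 0.126 (the normalizer cancels) = 0.563.

0.563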